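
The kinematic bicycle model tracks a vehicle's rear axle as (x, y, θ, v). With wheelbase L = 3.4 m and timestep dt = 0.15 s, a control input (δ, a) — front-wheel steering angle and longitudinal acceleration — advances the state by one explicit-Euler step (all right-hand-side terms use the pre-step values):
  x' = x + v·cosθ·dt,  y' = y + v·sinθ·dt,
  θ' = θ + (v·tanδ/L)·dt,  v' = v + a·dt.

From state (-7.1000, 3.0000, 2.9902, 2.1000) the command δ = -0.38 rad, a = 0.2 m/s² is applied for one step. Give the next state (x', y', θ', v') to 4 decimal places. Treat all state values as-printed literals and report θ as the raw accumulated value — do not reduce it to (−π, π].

x' = -7.1000 + 2.1000·cos(2.9902)·0.15 = -7.4114
y' = 3.0000 + 2.1000·sin(2.9902)·0.15 = 3.0475
θ' = 2.9902 + (2.1000/3.4)·tan(-0.38)·0.15 = 2.9532
v' = 2.1000 + 0.2000·0.15 = 2.1300

(-7.4114, 3.0475, 2.9532, 2.1300)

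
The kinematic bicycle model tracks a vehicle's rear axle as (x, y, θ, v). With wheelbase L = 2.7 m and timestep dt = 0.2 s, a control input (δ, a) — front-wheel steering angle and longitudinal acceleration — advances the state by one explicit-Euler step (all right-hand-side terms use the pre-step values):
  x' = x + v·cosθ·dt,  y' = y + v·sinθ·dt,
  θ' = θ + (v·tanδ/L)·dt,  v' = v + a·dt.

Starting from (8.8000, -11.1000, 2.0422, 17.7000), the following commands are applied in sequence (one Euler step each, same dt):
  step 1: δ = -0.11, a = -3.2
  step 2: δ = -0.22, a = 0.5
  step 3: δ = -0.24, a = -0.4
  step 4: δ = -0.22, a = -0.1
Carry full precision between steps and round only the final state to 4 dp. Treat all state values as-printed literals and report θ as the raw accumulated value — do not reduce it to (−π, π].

after step 1 (δ=-0.11, a=-3.2): (7.192354, -7.946102, 1.897393, 17.060000)
after step 2 (δ=-0.22, a=0.5): (6.097710, -4.714461, 1.614805, 17.160000)
after step 3 (δ=-0.24, a=-0.4): (5.946723, -1.285784, 1.303742, 17.080000)
after step 4 (δ=-0.22, a=-0.1): (6.848174, 2.009127, 1.020822, 17.060000)

(6.8482, 2.0091, 1.0208, 17.0600)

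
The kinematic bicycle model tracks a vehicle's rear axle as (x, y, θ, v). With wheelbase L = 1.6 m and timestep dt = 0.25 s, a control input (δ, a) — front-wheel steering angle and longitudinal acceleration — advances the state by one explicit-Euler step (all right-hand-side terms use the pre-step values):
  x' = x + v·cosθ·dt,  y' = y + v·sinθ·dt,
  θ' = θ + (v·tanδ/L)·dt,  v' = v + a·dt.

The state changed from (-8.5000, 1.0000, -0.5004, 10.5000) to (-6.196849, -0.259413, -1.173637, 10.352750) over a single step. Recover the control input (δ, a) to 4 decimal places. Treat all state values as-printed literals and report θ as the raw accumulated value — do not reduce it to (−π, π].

a = (v'−v)/dt = (-0.147250)/0.25 = -0.5890
Δθ = θ'−θ = -0.673237;  (v·dt/L) = 10.5000·0.25/1.6 = 1.640625
tan δ = Δθ·L/(v·dt) = -0.410354  →  δ = -0.3894

δ = -0.3894, a = -0.5890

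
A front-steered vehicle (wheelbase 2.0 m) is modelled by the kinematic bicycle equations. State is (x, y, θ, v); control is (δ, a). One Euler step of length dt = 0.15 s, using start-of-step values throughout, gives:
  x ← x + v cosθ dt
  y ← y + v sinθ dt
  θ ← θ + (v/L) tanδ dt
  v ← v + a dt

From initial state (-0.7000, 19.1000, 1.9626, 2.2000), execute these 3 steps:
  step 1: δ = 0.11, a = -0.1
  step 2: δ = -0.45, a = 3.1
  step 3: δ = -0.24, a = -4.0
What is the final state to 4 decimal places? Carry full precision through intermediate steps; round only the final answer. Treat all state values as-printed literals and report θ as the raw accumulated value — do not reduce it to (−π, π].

after step 1 (δ=0.11, a=-0.1): (-0.826012, 19.404993, 1.980824, 2.185000)
after step 2 (δ=-0.45, a=3.1): (-0.956665, 19.705576, 1.901663, 2.650000)
after step 3 (δ=-0.24, a=-4.0): (-1.085798, 20.081516, 1.853025, 2.050000)

(-1.0858, 20.0815, 1.8530, 2.0500)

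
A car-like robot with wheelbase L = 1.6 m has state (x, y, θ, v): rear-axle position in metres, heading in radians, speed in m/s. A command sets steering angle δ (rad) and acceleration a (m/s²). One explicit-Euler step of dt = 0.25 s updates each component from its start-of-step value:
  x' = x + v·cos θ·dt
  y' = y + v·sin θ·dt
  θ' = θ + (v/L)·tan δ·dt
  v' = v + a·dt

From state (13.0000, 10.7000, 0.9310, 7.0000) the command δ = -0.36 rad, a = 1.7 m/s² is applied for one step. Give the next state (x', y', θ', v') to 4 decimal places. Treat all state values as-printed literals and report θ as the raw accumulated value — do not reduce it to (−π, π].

(14.0448, 12.1039, 0.5193, 7.4250)

x' = 13.0000 + 7.0000·cos(0.9310)·0.25 = 14.0448
y' = 10.7000 + 7.0000·sin(0.9310)·0.25 = 12.1039
θ' = 0.9310 + (7.0000/1.6)·tan(-0.36)·0.25 = 0.5193
v' = 7.0000 + 1.7000·0.25 = 7.4250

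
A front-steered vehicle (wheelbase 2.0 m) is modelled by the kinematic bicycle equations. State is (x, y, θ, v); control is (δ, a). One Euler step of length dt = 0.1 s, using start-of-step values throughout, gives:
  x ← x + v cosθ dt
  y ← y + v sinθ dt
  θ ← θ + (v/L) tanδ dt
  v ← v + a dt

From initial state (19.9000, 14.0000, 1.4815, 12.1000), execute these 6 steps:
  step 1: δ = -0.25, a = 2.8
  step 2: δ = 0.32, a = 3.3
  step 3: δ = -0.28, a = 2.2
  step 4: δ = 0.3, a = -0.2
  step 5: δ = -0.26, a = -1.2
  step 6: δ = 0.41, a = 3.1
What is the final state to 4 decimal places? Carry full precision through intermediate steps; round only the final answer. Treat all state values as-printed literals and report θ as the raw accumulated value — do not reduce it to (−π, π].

after step 1 (δ=-0.25, a=2.8): (20.007905, 15.205179, 1.327018, 12.380000)
after step 2 (δ=0.32, a=3.3): (20.306722, 16.406575, 1.532148, 12.710000)
after step 3 (δ=-0.28, a=2.2): (20.355832, 17.676626, 1.349407, 12.930000)
after step 4 (δ=0.3, a=-0.2): (20.639755, 18.938068, 1.549393, 12.910000)
after step 5 (δ=-0.26, a=-1.2): (20.667384, 20.228773, 1.377676, 12.790000)
after step 6 (δ=0.41, a=3.1): (20.912852, 21.483996, 1.655623, 13.100000)

(20.9129, 21.4840, 1.6556, 13.1000)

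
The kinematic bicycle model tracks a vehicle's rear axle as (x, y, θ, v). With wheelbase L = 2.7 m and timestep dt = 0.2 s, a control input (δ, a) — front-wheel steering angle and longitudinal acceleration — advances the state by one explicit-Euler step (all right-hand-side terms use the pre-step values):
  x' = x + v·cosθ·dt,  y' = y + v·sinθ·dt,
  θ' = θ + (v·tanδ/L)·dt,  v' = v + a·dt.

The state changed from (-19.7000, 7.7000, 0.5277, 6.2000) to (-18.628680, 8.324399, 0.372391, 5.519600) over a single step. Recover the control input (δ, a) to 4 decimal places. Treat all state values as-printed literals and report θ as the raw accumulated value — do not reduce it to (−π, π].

δ = -0.3261, a = -3.4020

a = (v'−v)/dt = (-0.680400)/0.2 = -3.4020
Δθ = θ'−θ = -0.155309;  (v·dt/L) = 6.2000·0.2/2.7 = 0.459259
tan δ = Δθ·L/(v·dt) = -0.338173  →  δ = -0.3261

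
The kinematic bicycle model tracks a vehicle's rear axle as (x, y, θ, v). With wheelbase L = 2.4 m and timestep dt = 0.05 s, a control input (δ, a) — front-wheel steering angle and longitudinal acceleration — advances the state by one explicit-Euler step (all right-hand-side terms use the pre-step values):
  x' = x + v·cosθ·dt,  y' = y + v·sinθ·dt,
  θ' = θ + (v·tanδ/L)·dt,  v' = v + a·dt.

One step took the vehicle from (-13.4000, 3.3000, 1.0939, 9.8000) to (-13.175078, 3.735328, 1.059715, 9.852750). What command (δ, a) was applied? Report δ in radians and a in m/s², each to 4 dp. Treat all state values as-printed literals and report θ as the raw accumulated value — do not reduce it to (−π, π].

a = (v'−v)/dt = (0.052750)/0.05 = 1.0550
Δθ = θ'−θ = -0.034185;  (v·dt/L) = 9.8000·0.05/2.4 = 0.204167
tan δ = Δθ·L/(v·dt) = -0.167437  →  δ = -0.1659

δ = -0.1659, a = 1.0550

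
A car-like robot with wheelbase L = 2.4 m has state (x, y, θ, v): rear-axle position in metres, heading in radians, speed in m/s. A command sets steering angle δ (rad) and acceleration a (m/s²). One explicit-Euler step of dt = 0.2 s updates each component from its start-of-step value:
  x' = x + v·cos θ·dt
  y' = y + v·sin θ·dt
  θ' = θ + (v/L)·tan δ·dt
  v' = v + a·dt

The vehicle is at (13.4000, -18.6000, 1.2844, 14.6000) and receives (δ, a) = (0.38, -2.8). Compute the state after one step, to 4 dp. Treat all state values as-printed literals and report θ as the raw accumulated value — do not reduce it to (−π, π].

(14.2249, -15.7989, 1.7704, 14.0400)

x' = 13.4000 + 14.6000·cos(1.2844)·0.2 = 14.2249
y' = -18.6000 + 14.6000·sin(1.2844)·0.2 = -15.7989
θ' = 1.2844 + (14.6000/2.4)·tan(0.38)·0.2 = 1.7704
v' = 14.6000 − 2.8000·0.2 = 14.0400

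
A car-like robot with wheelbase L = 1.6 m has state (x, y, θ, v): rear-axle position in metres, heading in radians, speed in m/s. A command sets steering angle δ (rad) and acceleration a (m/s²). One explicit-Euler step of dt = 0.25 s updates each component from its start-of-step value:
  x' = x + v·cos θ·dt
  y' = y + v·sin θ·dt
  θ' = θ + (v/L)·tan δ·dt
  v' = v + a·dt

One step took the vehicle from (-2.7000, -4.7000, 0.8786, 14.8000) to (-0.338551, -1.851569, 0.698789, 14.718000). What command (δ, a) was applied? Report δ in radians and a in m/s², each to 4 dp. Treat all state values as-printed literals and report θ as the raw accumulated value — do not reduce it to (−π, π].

δ = -0.0776, a = -0.3280

a = (v'−v)/dt = (-0.082000)/0.25 = -0.3280
Δθ = θ'−θ = -0.179811;  (v·dt/L) = 14.8000·0.25/1.6 = 2.312500
tan δ = Δθ·L/(v·dt) = -0.077756  →  δ = -0.0776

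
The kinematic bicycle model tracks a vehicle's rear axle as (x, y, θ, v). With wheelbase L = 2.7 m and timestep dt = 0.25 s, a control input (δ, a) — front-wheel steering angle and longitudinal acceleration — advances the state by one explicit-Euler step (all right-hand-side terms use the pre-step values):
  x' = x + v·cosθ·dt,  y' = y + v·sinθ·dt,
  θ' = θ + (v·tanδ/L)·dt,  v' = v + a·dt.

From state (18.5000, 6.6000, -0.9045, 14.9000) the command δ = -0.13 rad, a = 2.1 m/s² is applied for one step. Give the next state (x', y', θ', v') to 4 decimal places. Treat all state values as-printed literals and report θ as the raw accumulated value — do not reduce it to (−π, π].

x' = 18.5000 + 14.9000·cos(-0.9045)·0.25 = 20.8023
y' = 6.6000 + 14.9000·sin(-0.9045)·0.25 = 3.6717
θ' = -0.9045 + (14.9000/2.7)·tan(-0.13)·0.25 = -1.0849
v' = 14.9000 + 2.1000·0.25 = 15.4250

(20.8023, 3.6717, -1.0849, 15.4250)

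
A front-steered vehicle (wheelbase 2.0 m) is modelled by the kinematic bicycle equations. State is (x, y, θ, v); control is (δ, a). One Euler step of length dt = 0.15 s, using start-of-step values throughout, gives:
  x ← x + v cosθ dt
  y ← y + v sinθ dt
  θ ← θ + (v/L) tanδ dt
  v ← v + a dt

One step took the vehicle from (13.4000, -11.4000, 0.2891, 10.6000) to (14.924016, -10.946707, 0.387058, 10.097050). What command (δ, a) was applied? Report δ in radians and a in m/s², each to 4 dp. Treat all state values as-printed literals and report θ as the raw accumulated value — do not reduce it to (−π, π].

δ = 0.1226, a = -3.3530

a = (v'−v)/dt = (-0.502950)/0.15 = -3.3530
Δθ = θ'−θ = 0.097958;  (v·dt/L) = 10.6000·0.15/2.0 = 0.795000
tan δ = Δθ·L/(v·dt) = 0.123218  →  δ = 0.1226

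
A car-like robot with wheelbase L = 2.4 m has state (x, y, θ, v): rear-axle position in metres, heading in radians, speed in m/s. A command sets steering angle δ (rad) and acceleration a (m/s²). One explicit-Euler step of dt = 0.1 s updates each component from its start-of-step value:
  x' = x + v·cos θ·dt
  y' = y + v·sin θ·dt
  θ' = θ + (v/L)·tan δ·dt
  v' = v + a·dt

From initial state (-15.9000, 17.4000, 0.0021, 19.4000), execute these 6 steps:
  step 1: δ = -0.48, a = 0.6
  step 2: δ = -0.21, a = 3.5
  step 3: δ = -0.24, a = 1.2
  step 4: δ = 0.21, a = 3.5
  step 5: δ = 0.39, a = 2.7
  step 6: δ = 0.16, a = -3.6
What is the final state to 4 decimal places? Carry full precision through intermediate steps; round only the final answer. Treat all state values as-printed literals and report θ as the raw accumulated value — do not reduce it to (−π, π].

(-5.5044, 12.3682, -0.1310, 20.1900)

after step 1 (δ=-0.48, a=0.6): (-13.960004, 17.404074, -0.418727, 19.460000)
after step 2 (δ=-0.21, a=3.5): (-12.182125, 16.612835, -0.591550, 19.810000)
after step 3 (δ=-0.24, a=1.2): (-10.537742, 15.508133, -0.793543, 19.930000)
after step 4 (δ=0.21, a=3.5): (-9.140003, 14.087437, -0.616546, 20.280000)
after step 5 (δ=0.39, a=2.7): (-7.485398, 12.914806, -0.269205, 20.550000)
after step 6 (δ=0.16, a=-3.6): (-5.504413, 12.368247, -0.131024, 20.190000)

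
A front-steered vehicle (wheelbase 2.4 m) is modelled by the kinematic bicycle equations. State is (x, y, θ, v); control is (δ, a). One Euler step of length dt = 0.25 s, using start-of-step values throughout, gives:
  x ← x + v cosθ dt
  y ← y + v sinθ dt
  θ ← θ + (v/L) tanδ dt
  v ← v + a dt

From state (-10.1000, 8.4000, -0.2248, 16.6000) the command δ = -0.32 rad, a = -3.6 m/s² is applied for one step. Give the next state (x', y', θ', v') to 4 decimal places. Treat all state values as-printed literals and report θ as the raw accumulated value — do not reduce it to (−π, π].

(-6.0544, 7.4749, -0.7978, 15.7000)

x' = -10.1000 + 16.6000·cos(-0.2248)·0.25 = -6.0544
y' = 8.4000 + 16.6000·sin(-0.2248)·0.25 = 7.4749
θ' = -0.2248 + (16.6000/2.4)·tan(-0.32)·0.25 = -0.7978
v' = 16.6000 − 3.6000·0.25 = 15.7000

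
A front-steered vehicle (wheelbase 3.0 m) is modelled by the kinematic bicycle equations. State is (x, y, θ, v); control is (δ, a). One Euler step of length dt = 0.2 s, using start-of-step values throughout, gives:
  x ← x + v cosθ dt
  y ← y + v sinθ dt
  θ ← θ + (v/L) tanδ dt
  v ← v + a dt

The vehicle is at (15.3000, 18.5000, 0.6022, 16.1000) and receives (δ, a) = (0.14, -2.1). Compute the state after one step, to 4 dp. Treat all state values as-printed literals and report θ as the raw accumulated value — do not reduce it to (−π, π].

(17.9536, 20.3240, 0.7535, 15.6800)

x' = 15.3000 + 16.1000·cos(0.6022)·0.2 = 17.9536
y' = 18.5000 + 16.1000·sin(0.6022)·0.2 = 20.3240
θ' = 0.6022 + (16.1000/3.0)·tan(0.14)·0.2 = 0.7535
v' = 16.1000 − 2.1000·0.2 = 15.6800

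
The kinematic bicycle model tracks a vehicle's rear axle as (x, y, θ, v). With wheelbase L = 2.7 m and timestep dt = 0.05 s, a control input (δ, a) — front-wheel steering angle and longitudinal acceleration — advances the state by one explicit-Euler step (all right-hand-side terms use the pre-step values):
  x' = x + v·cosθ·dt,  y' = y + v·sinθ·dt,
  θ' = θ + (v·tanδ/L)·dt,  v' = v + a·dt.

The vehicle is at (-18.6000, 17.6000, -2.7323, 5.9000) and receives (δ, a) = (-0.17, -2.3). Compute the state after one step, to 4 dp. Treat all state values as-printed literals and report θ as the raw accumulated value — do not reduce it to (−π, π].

x' = -18.6000 + 5.9000·cos(-2.7323)·0.05 = -18.8706
y' = 17.6000 + 5.9000·sin(-2.7323)·0.05 = 17.4826
θ' = -2.7323 + (5.9000/2.7)·tan(-0.17)·0.05 = -2.7511
v' = 5.9000 − 2.3000·0.05 = 5.7850

(-18.8706, 17.4826, -2.7511, 5.7850)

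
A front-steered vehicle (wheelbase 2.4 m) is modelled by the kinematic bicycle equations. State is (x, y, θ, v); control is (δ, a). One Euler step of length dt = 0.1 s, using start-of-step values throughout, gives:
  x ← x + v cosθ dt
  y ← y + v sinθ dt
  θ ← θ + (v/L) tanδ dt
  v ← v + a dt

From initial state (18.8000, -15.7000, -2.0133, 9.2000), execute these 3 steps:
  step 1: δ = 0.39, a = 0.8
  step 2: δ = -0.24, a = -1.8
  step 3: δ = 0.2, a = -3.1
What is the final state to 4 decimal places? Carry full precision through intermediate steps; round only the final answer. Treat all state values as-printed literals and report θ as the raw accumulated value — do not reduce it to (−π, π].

after step 1 (δ=0.39, a=0.8): (18.406053, -16.531388, -1.855729, 9.280000)
after step 2 (δ=-0.24, a=-1.8): (18.145199, -17.421971, -1.950353, 9.100000)
after step 3 (δ=0.2, a=-3.1): (17.808036, -18.267206, -1.873492, 8.790000)

(17.8080, -18.2672, -1.8735, 8.7900)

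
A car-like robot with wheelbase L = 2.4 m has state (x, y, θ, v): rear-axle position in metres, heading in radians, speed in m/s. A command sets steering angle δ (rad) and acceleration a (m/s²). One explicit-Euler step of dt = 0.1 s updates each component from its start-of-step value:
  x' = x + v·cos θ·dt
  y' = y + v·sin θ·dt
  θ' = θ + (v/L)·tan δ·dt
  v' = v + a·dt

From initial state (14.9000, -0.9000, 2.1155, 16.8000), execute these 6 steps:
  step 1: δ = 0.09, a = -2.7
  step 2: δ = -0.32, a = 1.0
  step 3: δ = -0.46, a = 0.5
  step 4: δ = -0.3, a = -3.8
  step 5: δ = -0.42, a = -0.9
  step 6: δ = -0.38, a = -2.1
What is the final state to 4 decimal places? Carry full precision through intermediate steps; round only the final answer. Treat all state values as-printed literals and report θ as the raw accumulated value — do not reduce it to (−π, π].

after step 1 (δ=0.09, a=-2.7): (14.029483, 0.536872, 2.178671, 16.530000)
after step 2 (δ=-0.32, a=1.0): (13.085416, 1.893760, 1.950426, 16.630000)
after step 3 (δ=-0.46, a=0.5): (12.469147, 3.438357, 1.607121, 16.680000)
after step 4 (δ=-0.3, a=-3.8): (12.408569, 5.105257, 1.392133, 16.300000)
after step 5 (δ=-0.42, a=-0.9): (12.698244, 6.709311, 1.088836, 16.210000)
after step 6 (δ=-0.38, a=-2.1): (13.449606, 8.145659, 0.819066, 16.000000)

(13.4496, 8.1457, 0.8191, 16.0000)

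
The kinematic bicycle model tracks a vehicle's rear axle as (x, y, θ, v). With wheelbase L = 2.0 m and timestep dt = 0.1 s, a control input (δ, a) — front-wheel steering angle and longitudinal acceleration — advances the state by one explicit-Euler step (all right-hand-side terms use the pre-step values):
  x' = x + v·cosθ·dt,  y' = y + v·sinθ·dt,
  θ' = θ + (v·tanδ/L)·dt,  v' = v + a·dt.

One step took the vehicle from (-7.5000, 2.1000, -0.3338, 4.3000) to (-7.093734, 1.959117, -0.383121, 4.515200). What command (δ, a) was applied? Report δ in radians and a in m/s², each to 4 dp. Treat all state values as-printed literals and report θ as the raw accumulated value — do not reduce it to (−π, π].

a = (v'−v)/dt = (0.215200)/0.1 = 2.1520
Δθ = θ'−θ = -0.049321;  (v·dt/L) = 4.3000·0.1/2.0 = 0.215000
tan δ = Δθ·L/(v·dt) = -0.229400  →  δ = -0.2255

δ = -0.2255, a = 2.1520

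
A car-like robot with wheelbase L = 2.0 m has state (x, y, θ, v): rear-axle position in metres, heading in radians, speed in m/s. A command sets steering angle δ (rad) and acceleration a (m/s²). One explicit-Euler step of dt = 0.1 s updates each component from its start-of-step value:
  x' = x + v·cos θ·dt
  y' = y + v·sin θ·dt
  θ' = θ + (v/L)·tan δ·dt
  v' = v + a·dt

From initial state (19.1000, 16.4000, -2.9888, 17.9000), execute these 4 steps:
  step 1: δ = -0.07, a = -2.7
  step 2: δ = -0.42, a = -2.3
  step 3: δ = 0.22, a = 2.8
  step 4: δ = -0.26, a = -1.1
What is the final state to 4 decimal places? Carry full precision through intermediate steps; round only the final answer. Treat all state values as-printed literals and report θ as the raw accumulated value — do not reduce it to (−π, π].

after step 1 (δ=-0.07, a=-2.7): (17.330854, 16.127564, -3.051553, 17.630000)
after step 2 (δ=-0.42, a=-2.3): (15.574995, 15.969038, -3.445206, 17.400000)
after step 3 (δ=0.22, a=2.8): (13.914579, 16.489246, -3.250657, 17.680000)
after step 4 (δ=-0.26, a=-1.1): (12.157084, 16.681691, -3.485820, 17.570000)

(12.1571, 16.6817, -3.4858, 17.5700)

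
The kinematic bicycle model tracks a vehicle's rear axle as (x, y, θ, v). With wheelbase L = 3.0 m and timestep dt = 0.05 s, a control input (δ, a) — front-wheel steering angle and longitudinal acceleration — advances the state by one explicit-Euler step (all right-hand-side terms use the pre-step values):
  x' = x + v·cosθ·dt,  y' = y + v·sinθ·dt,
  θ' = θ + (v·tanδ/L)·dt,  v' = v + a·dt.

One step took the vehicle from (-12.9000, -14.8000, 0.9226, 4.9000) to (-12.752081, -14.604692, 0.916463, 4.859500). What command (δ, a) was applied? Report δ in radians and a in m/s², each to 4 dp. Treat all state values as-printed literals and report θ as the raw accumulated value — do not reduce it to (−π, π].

a = (v'−v)/dt = (-0.040500)/0.05 = -0.8100
Δθ = θ'−θ = -0.006137;  (v·dt/L) = 4.9000·0.05/3.0 = 0.081667
tan δ = Δθ·L/(v·dt) = -0.075147  →  δ = -0.0750

δ = -0.0750, a = -0.8100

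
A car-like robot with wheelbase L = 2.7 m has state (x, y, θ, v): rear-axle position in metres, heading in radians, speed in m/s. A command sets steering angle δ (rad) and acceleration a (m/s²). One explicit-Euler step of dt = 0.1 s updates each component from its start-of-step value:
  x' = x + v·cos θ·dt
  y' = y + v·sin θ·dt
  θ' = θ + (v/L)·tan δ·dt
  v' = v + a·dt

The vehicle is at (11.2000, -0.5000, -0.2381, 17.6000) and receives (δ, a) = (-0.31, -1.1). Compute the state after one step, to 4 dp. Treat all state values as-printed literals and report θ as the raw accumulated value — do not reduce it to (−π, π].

(12.9103, -0.9151, -0.4469, 17.4900)

x' = 11.2000 + 17.6000·cos(-0.2381)·0.1 = 12.9103
y' = -0.5000 + 17.6000·sin(-0.2381)·0.1 = -0.9151
θ' = -0.2381 + (17.6000/2.7)·tan(-0.31)·0.1 = -0.4469
v' = 17.6000 − 1.1000·0.1 = 17.4900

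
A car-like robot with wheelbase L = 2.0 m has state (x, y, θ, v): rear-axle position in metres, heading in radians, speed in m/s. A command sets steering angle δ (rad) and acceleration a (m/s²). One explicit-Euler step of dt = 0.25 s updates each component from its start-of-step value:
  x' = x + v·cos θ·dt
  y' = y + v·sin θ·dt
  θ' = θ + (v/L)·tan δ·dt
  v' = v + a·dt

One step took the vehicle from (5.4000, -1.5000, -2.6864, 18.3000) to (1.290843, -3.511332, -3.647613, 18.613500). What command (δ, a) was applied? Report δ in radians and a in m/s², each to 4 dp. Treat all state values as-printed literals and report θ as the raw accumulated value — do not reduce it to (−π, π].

a = (v'−v)/dt = (0.313500)/0.25 = 1.2540
Δθ = θ'−θ = -0.961213;  (v·dt/L) = 18.3000·0.25/2.0 = 2.287500
tan δ = Δθ·L/(v·dt) = -0.420202  →  δ = -0.3978

δ = -0.3978, a = 1.2540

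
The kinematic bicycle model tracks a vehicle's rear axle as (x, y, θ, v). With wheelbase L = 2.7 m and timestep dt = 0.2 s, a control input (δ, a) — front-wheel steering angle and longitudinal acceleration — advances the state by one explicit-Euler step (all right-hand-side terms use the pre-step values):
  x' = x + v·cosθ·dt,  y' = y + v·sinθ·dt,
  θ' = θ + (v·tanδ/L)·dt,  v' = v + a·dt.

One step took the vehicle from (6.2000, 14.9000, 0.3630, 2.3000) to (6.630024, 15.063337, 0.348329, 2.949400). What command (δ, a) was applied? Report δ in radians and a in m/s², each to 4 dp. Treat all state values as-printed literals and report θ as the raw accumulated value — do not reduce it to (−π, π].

δ = -0.0859, a = 3.2470

a = (v'−v)/dt = (0.649400)/0.2 = 3.2470
Δθ = θ'−θ = -0.014671;  (v·dt/L) = 2.3000·0.2/2.7 = 0.170370
tan δ = Δθ·L/(v·dt) = -0.086112  →  δ = -0.0859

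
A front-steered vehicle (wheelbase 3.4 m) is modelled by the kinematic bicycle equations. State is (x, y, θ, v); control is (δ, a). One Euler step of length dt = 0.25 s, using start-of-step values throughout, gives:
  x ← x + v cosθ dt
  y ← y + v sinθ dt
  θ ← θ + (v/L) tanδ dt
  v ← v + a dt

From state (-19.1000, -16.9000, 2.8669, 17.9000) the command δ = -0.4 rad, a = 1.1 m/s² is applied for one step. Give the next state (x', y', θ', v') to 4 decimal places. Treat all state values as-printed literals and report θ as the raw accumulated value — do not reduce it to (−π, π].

(-23.4072, -15.6862, 2.3104, 18.1750)

x' = -19.1000 + 17.9000·cos(2.8669)·0.25 = -23.4072
y' = -16.9000 + 17.9000·sin(2.8669)·0.25 = -15.6862
θ' = 2.8669 + (17.9000/3.4)·tan(-0.4)·0.25 = 2.3104
v' = 17.9000 + 1.1000·0.25 = 18.1750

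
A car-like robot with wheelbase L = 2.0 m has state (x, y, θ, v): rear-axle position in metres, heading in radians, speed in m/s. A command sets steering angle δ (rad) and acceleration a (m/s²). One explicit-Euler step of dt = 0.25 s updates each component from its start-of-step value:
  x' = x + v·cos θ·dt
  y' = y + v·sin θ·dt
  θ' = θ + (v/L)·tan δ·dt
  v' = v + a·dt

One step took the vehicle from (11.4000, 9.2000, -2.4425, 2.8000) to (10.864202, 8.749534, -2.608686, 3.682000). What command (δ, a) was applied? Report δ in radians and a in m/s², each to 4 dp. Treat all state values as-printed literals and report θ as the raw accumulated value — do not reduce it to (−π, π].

δ = -0.4433, a = 3.5280

a = (v'−v)/dt = (0.882000)/0.25 = 3.5280
Δθ = θ'−θ = -0.166186;  (v·dt/L) = 2.8000·0.25/2.0 = 0.350000
tan δ = Δθ·L/(v·dt) = -0.474817  →  δ = -0.4433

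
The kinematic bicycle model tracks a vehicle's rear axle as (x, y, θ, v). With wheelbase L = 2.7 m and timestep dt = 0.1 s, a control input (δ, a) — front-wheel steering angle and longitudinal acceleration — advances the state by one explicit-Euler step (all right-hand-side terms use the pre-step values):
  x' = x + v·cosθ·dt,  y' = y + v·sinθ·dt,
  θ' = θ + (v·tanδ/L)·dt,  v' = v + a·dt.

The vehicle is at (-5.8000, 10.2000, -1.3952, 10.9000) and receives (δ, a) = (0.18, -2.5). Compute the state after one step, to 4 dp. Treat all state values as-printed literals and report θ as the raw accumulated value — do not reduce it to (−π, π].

(-5.6096, 9.1268, -1.3217, 10.6500)

x' = -5.8000 + 10.9000·cos(-1.3952)·0.1 = -5.6096
y' = 10.2000 + 10.9000·sin(-1.3952)·0.1 = 9.1268
θ' = -1.3952 + (10.9000/2.7)·tan(0.18)·0.1 = -1.3217
v' = 10.9000 − 2.5000·0.1 = 10.6500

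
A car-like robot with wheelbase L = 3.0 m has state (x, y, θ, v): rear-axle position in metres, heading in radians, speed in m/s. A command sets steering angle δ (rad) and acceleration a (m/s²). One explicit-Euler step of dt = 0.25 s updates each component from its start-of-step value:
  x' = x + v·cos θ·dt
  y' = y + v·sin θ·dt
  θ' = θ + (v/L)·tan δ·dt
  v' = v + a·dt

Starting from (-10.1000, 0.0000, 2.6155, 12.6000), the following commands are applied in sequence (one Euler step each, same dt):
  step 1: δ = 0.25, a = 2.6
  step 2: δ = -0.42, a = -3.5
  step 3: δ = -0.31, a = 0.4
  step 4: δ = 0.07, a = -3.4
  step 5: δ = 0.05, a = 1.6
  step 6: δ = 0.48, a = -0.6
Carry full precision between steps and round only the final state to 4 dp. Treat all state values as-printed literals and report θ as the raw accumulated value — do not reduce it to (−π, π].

after step 1 (δ=0.25, a=2.6): (-12.824044, 1.581798, 2.883609, 13.250000)
after step 2 (δ=-0.42, a=-3.5): (-16.026921, 2.426921, 2.390518, 12.375000)
after step 3 (δ=-0.31, a=0.4): (-18.288317, 4.538171, 2.060181, 12.475000)
after step 4 (δ=0.07, a=-3.4): (-19.754387, 7.290850, 2.133071, 11.625000)
after step 5 (δ=0.05, a=1.6): (-21.303743, 9.749668, 2.181549, 12.025000)
after step 6 (δ=0.48, a=-0.6): (-23.027779, 12.212438, 2.703244, 11.875000)

(-23.0278, 12.2124, 2.7032, 11.8750)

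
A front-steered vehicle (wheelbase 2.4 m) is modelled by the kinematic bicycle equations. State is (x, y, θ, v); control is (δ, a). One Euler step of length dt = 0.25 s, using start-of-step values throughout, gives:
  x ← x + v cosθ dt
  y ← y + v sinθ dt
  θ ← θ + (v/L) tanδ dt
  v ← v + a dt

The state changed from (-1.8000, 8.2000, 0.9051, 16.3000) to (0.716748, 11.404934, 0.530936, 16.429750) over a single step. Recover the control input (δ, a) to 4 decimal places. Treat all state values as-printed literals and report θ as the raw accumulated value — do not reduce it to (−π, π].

a = (v'−v)/dt = (0.129750)/0.25 = 0.5190
Δθ = θ'−θ = -0.374164;  (v·dt/L) = 16.3000·0.25/2.4 = 1.697917
tan δ = Δθ·L/(v·dt) = -0.220367  →  δ = -0.2169

δ = -0.2169, a = 0.5190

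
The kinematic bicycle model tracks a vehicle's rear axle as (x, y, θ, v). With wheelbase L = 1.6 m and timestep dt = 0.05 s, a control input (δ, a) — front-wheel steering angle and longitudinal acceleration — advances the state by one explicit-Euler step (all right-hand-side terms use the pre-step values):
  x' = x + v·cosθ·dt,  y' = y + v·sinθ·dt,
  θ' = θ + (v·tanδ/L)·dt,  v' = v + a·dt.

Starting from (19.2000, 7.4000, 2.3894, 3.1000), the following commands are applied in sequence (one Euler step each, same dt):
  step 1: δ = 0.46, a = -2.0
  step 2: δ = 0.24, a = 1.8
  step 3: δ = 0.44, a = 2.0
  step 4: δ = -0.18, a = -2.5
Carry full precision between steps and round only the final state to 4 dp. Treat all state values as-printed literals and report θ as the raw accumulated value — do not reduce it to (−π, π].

(18.7242, 7.7950, 2.4877, 3.0650)

after step 1 (δ=0.46, a=-2.0): (19.086820, 7.505902, 2.437397, 3.000000)
after step 2 (δ=0.24, a=1.8): (18.972500, 7.603016, 2.460339, 3.090000)
after step 3 (δ=0.44, a=2.0): (18.852487, 7.700315, 2.505799, 3.190000)
after step 4 (δ=-0.18, a=-2.5): (18.724153, 7.795028, 2.487658, 3.065000)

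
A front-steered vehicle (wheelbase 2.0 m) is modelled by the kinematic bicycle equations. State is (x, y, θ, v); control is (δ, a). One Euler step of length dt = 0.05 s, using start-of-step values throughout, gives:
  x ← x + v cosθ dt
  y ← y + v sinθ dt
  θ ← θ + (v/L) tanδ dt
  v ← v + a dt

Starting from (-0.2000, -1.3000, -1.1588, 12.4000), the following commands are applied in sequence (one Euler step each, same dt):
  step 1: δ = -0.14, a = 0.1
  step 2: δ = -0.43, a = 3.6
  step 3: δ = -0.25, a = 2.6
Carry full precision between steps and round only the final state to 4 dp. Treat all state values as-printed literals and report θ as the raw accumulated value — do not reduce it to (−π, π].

(0.4126, -3.0600, -1.4251, 12.7150)

after step 1 (δ=-0.14, a=0.1): (0.048272, -1.868120, -1.202486, 12.405000)
after step 2 (δ=-0.43, a=3.6): (0.271587, -2.446775, -1.344716, 12.585000)
after step 3 (δ=-0.25, a=2.6): (0.412640, -3.060012, -1.425053, 12.715000)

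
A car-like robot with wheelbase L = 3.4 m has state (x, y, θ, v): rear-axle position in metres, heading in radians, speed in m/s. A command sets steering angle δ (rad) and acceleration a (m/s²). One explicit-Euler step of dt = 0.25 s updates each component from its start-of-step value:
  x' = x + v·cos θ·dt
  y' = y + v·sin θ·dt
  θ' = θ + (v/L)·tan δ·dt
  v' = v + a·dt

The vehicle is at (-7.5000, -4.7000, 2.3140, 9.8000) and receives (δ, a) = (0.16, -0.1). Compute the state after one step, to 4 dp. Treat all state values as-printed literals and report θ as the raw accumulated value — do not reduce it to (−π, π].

x' = -7.5000 + 9.8000·cos(2.3140)·0.25 = -9.1578
y' = -4.7000 + 9.8000·sin(2.3140)·0.25 = -2.8961
θ' = 2.3140 + (9.8000/3.4)·tan(0.16)·0.25 = 2.4303
v' = 9.8000 − 0.1000·0.25 = 9.7750

(-9.1578, -2.8961, 2.4303, 9.7750)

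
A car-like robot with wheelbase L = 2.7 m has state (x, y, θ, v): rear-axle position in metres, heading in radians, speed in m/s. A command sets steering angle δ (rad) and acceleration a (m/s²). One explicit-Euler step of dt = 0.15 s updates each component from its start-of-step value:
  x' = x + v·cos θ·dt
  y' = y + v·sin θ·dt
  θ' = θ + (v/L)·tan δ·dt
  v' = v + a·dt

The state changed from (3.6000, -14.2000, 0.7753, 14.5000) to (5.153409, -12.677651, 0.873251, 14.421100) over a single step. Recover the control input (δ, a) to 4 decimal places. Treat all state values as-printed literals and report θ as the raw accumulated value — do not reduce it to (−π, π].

a = (v'−v)/dt = (-0.078900)/0.15 = -0.5260
Δθ = θ'−θ = 0.097951;  (v·dt/L) = 14.5000·0.15/2.7 = 0.805556
tan δ = Δθ·L/(v·dt) = 0.121594  →  δ = 0.1210

δ = 0.1210, a = -0.5260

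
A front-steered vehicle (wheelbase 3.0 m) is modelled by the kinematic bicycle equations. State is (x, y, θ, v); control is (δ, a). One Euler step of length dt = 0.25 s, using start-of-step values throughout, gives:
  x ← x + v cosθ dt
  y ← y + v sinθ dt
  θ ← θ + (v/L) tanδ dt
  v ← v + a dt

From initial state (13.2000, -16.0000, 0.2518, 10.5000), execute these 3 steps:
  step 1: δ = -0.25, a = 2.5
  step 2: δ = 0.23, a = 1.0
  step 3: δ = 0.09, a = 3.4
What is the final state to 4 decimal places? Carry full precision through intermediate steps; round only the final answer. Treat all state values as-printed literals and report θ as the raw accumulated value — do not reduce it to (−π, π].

(21.2809, -14.5761, 0.3310, 12.2250)

after step 1 (δ=-0.25, a=2.5): (15.742222, -15.345988, 0.028376, 11.125000)
after step 2 (δ=0.23, a=1.0): (18.522352, -15.267078, 0.245446, 11.375000)
after step 3 (δ=0.09, a=3.4): (21.280872, -14.576077, 0.330990, 12.225000)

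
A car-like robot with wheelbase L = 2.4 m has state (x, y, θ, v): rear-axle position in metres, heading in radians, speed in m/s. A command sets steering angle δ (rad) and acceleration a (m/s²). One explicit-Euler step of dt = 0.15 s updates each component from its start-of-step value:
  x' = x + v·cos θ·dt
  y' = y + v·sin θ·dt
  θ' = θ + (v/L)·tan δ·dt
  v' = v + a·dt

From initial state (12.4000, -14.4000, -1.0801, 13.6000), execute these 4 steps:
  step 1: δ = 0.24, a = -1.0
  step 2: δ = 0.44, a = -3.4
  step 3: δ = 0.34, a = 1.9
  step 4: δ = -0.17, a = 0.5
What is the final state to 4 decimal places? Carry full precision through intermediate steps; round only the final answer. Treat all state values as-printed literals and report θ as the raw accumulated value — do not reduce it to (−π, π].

(18.3319, -19.0092, -0.3321, 13.3000)

after step 1 (δ=0.24, a=-1.0): (13.361330, -16.199290, -0.872091, 13.450000)
after step 2 (δ=0.44, a=-3.4): (14.659041, -17.744040, -0.476341, 12.940000)
after step 3 (δ=0.34, a=1.9): (16.383966, -18.634048, -0.190256, 13.225000)
after step 4 (δ=-0.17, a=0.5): (18.331921, -19.009196, -0.332141, 13.300000)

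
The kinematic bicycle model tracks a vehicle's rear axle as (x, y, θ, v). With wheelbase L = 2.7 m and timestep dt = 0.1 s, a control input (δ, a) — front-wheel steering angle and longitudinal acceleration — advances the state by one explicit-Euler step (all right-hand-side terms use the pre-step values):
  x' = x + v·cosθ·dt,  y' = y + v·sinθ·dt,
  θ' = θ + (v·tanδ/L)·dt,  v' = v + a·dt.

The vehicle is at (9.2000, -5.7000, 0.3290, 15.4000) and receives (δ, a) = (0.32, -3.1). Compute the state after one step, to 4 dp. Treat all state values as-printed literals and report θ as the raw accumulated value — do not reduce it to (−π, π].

x' = 9.2000 + 15.4000·cos(0.3290)·0.1 = 10.6574
y' = -5.7000 + 15.4000·sin(0.3290)·0.1 = -5.2024
θ' = 0.3290 + (15.4000/2.7)·tan(0.32)·0.1 = 0.5180
v' = 15.4000 − 3.1000·0.1 = 15.0900

(10.6574, -5.2024, 0.5180, 15.0900)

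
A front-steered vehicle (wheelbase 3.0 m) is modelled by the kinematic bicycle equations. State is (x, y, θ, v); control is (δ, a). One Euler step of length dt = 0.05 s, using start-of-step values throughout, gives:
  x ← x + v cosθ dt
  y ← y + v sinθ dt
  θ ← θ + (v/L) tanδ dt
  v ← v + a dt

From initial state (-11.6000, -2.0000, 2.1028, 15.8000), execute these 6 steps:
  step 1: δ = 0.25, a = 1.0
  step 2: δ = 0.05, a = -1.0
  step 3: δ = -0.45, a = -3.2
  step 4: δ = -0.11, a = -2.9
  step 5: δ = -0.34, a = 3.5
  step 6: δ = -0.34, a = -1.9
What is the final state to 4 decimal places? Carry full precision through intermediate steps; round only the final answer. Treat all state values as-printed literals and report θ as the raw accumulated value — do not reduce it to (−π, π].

(-13.8879, 2.1006, 1.8435, 15.5750)

after step 1 (δ=0.25, a=1.0): (-12.000736, -1.319184, 2.170040, 15.850000)
after step 2 (δ=0.05, a=-1.0): (-12.447721, -0.664767, 2.183259, 15.800000)
after step 3 (δ=-0.45, a=-3.2): (-12.901879, -0.018362, 2.056055, 15.640000)
after step 4 (δ=-0.11, a=-2.9): (-13.266633, 0.673360, 2.027265, 15.495000)
after step 5 (δ=-0.34, a=3.5): (-13.608129, 1.368786, 1.935913, 15.670000)
after step 6 (δ=-0.34, a=-1.9): (-13.887884, 2.100640, 1.843529, 15.575000)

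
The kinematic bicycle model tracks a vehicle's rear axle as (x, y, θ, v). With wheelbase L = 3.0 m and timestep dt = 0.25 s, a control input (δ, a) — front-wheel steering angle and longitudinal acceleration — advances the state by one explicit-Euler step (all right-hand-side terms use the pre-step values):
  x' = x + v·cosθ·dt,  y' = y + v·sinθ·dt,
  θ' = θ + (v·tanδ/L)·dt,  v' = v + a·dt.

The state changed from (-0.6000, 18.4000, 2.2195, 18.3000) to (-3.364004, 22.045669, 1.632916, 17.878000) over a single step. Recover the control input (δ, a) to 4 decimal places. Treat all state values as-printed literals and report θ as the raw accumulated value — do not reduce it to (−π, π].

a = (v'−v)/dt = (-0.422000)/0.25 = -1.6880
Δθ = θ'−θ = -0.586584;  (v·dt/L) = 18.3000·0.25/3.0 = 1.525000
tan δ = Δθ·L/(v·dt) = -0.384645  →  δ = -0.3672

δ = -0.3672, a = -1.6880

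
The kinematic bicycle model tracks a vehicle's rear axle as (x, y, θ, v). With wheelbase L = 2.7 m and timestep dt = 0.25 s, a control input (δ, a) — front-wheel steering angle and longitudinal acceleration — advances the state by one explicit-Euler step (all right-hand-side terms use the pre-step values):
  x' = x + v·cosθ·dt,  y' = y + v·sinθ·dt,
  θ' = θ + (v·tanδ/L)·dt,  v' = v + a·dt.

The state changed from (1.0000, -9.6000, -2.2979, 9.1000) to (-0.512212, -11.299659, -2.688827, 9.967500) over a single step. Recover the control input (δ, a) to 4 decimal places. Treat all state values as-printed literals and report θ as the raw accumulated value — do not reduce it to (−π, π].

a = (v'−v)/dt = (0.867500)/0.25 = 3.4700
Δθ = θ'−θ = -0.390927;  (v·dt/L) = 9.1000·0.25/2.7 = 0.842593
tan δ = Δθ·L/(v·dt) = -0.463957  →  δ = -0.4344

δ = -0.4344, a = 3.4700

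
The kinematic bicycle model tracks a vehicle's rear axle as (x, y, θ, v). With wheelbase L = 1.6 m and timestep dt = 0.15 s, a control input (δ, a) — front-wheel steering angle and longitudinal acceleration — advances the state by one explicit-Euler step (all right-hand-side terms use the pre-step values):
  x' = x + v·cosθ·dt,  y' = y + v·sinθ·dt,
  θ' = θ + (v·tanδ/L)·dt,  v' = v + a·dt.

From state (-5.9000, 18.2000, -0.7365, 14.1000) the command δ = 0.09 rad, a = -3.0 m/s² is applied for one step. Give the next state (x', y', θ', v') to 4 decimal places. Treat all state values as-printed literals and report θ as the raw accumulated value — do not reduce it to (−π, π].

x' = -5.9000 + 14.1000·cos(-0.7365)·0.15 = -4.3332
y' = 18.2000 + 14.1000·sin(-0.7365)·0.15 = 16.7794
θ' = -0.7365 + (14.1000/1.6)·tan(0.09)·0.15 = -0.6172
v' = 14.1000 − 3.0000·0.15 = 13.6500

(-4.3332, 16.7794, -0.6172, 13.6500)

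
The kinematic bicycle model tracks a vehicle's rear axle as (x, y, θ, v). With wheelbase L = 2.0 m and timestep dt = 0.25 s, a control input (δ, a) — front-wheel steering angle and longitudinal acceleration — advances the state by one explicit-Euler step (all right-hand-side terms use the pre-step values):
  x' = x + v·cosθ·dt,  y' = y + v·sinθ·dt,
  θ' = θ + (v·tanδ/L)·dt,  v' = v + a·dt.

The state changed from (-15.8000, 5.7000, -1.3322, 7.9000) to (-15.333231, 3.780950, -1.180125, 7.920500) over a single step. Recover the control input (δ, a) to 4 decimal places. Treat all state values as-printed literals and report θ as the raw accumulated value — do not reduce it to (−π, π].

a = (v'−v)/dt = (0.020500)/0.25 = 0.0820
Δθ = θ'−θ = 0.152075;  (v·dt/L) = 7.9000·0.25/2.0 = 0.987500
tan δ = Δθ·L/(v·dt) = 0.154000  →  δ = 0.1528

δ = 0.1528, a = 0.0820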